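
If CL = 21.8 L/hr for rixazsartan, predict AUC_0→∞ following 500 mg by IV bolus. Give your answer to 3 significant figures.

AUC_0→∞ = Dose_iv / CL
        = 500 / 21.8 = 22.9358 mg/L·hr

AUC = 22.9 mg/L·hr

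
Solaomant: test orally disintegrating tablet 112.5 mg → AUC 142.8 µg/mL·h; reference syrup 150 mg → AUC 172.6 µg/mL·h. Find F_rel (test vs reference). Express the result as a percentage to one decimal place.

F_rel = (AUC_test/D_test) / (AUC_ref/D_ref)
      = (142.8/112.5) / (172.6/150)
      = 1.26933 / 1.15067 = 1.1031 = 110.31%

F_rel = 110.3%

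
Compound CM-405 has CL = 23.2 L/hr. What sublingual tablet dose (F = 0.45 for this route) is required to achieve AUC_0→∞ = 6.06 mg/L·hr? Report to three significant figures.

Dose = 312 mg

Dose = CL × AUC_0→∞ / F
     = 23.2 × 6.06 / 0.45 = 312.427 mg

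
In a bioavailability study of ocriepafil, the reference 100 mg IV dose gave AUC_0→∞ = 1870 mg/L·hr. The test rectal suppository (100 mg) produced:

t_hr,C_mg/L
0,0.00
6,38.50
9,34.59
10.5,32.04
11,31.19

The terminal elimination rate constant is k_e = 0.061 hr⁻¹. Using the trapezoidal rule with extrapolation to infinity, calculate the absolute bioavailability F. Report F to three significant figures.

Trapezoidal AUC_0→11 (rectal suppository):
  [0→6]: (0.00+38.50)/2 × 6 = 115.5
  [6→9]: (38.50+34.59)/2 × 3 = 109.635
  [9→10.5]: (34.59+32.04)/2 × 1.5 = 49.9725
  [10.5→11]: (32.04+31.19)/2 × 0.5 = 15.8075
  Sum = 290.915 mg/L·hr
Tail: C_last/k_e = 31.19/0.061 = 511.311
AUC_0→∞ (rectal suppository) = 290.915 + 511.311 = 802.226 mg/L·hr
F = (AUC_ev/D_ev)/(AUC_iv/D_iv) = (802.226/100)/(1870/100) = 8.02226/18.7 = 0.4290

F = 0.429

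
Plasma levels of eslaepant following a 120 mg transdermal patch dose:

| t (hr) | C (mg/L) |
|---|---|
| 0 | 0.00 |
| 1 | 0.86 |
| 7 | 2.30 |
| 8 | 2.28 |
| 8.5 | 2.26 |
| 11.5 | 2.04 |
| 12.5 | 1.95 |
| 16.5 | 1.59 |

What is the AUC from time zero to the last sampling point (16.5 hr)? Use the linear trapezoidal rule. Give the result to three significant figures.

AUC = 28.9 mg/L·hr

Trapezoidal AUC_0→16.5:
  [0→1]: (0.00+0.86)/2 × 1 = 0.43
  [1→7]: (0.86+2.30)/2 × 6 = 9.48
  [7→8]: (2.30+2.28)/2 × 1 = 2.29
  [8→8.5]: (2.28+2.26)/2 × 0.5 = 1.135
  [8.5→11.5]: (2.26+2.04)/2 × 3 = 6.45
  [11.5→12.5]: (2.04+1.95)/2 × 1 = 1.995
  [12.5→16.5]: (1.95+1.59)/2 × 4 = 7.08
  Sum = 28.86 mg/L·hr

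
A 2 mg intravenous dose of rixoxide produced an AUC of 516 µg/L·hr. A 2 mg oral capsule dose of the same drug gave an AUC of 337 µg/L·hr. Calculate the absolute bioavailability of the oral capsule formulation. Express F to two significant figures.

F = (AUC_ev / D_ev) / (AUC_iv / D_iv)
  = (337/2) / (516/2)
  = 168.5 / 258 = 0.6531

F = 0.65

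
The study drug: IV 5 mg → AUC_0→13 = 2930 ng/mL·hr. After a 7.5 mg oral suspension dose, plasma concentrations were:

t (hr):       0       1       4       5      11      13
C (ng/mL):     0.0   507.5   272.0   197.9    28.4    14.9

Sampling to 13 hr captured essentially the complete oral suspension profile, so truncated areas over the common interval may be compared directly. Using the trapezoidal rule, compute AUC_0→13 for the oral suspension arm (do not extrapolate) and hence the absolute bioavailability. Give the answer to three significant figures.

Trapezoidal AUC_0→13 (oral suspension):
  [0→1]: (0.0+507.5)/2 × 1 = 253.75
  [1→4]: (507.5+272.0)/2 × 3 = 1169.25
  [4→5]: (272.0+197.9)/2 × 1 = 234.95
  [5→11]: (197.9+28.4)/2 × 6 = 678.9
  [11→13]: (28.4+14.9)/2 × 2 = 43.3
  Sum = 2380.15 ng/mL·hr
F = (AUC_ev/D_ev)/(AUC_iv/D_iv) = (2380.15/7.5)/(2930/5) = 317.353/586 = 0.5416

F = 0.542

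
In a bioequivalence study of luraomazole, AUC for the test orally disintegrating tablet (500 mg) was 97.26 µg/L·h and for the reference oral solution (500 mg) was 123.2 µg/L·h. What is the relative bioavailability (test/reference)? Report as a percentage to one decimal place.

F_rel = (AUC_test/D_test) / (AUC_ref/D_ref)
      = (97.26/500) / (123.2/500)
      = 0.19452 / 0.2464 = 0.7894 = 78.94%

F_rel = 78.9%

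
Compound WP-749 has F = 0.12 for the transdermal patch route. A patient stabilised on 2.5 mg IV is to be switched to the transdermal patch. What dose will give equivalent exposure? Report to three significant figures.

For equal systemic exposure: F × D_ev = D_iv
D_ev = D_iv / F = 2.5 / 0.12 = 20.8333 mg

D_transdermal = 20.8 mg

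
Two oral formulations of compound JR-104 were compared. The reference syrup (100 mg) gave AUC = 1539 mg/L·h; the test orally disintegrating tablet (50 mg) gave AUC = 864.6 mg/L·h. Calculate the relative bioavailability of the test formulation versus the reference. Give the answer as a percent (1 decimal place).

F_rel = (AUC_test/D_test) / (AUC_ref/D_ref)
      = (864.6/50) / (1539/100)
      = 17.292 / 15.39 = 1.1236 = 112.36%

F_rel = 112.4%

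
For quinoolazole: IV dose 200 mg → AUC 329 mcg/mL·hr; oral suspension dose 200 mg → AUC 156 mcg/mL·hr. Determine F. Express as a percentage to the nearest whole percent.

F = 47%

F = (AUC_ev / D_ev) / (AUC_iv / D_iv)
  = (156/200) / (329/200)
  = 0.78 / 1.645 = 0.4742
  = 47.42%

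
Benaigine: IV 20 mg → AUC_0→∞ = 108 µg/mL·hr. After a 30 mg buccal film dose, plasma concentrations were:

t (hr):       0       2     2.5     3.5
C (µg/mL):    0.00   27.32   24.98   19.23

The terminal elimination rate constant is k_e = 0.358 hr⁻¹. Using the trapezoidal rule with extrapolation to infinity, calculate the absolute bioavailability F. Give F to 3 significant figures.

F = 0.717

Trapezoidal AUC_0→3.5 (buccal film):
  [0→2]: (0.00+27.32)/2 × 2 = 27.32
  [2→2.5]: (27.32+24.98)/2 × 0.5 = 13.075
  [2.5→3.5]: (24.98+19.23)/2 × 1 = 22.105
  Sum = 62.5 µg/mL·hr
Tail: C_last/k_e = 19.23/0.358 = 53.715
AUC_0→∞ (buccal film) = 62.5 + 53.715 = 116.215 µg/mL·hr
F = (AUC_ev/D_ev)/(AUC_iv/D_iv) = (116.215/30)/(108/20) = 3.87383/5.4 = 0.7174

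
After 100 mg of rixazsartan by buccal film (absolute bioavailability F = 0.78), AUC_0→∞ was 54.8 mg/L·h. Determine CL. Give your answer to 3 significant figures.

CL = 1.42 L/h

CL = F × Dose / AUC_0→∞
   = 0.78 × 100 / 54.8 = 1.42336 L/h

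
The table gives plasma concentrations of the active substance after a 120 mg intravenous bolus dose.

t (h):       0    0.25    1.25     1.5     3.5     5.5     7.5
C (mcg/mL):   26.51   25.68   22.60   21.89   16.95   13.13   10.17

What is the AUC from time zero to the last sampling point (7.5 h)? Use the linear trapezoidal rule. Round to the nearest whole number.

Trapezoidal AUC_0→7.5:
  [0→0.25]: (26.51+25.68)/2 × 0.25 = 6.52375
  [0.25→1.25]: (25.68+22.60)/2 × 1 = 24.14
  [1.25→1.5]: (22.60+21.89)/2 × 0.25 = 5.56125
  [1.5→3.5]: (21.89+16.95)/2 × 2 = 38.84
  [3.5→5.5]: (16.95+13.13)/2 × 2 = 30.08
  [5.5→7.5]: (13.13+10.17)/2 × 2 = 23.3
  Sum = 128.445 mcg/mL·h

AUC = 128 mcg/mL·h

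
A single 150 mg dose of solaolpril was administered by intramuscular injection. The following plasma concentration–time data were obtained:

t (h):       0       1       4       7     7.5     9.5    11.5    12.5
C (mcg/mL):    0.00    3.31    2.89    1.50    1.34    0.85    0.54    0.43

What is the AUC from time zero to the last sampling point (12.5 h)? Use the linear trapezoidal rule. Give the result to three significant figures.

AUC = 22.3 mcg/mL·h

Trapezoidal AUC_0→12.5:
  [0→1]: (0.00+3.31)/2 × 1 = 1.655
  [1→4]: (3.31+2.89)/2 × 3 = 9.3
  [4→7]: (2.89+1.50)/2 × 3 = 6.585
  [7→7.5]: (1.50+1.34)/2 × 0.5 = 0.71
  [7.5→9.5]: (1.34+0.85)/2 × 2 = 2.19
  [9.5→11.5]: (0.85+0.54)/2 × 2 = 1.39
  [11.5→12.5]: (0.54+0.43)/2 × 1 = 0.485
  Sum = 22.315 mcg/mL·h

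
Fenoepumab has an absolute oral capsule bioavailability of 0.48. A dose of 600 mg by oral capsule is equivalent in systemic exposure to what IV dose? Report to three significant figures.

Systemic exposure from an extravascular dose = F × D_ev, so the equivalent IV dose is F × D_ev.
D_iv = F × D_ev = 0.48 × 600 = 288 mg

D_iv = 288 mg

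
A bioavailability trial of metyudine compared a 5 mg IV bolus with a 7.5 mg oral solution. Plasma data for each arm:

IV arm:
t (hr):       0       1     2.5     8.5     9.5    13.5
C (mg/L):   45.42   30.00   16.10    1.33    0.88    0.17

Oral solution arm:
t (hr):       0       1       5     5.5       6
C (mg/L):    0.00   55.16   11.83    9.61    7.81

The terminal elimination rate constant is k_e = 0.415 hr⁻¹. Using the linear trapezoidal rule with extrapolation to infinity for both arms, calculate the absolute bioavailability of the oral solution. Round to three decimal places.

F = 0.989

Trapezoidal AUC_0→13.5 (IV):
  [0→1]: (45.42+30.00)/2 × 1 = 37.71
  [1→2.5]: (30.00+16.10)/2 × 1.5 = 34.575
  [2.5→8.5]: (16.10+1.33)/2 × 6 = 52.29
  [8.5→9.5]: (1.33+0.88)/2 × 1 = 1.105
  [9.5→13.5]: (0.88+0.17)/2 × 4 = 2.1
  Sum = 127.78 mg/L·hr
IV tail: 0.17/0.415 = 0.410; AUC_iv,0→∞ = 127.78 + 0.410 = 128.19 mg/L·hr
Trapezoidal AUC_0→6 (oral solution):
  [0→1]: (0.00+55.16)/2 × 1 = 27.58
  [1→5]: (55.16+11.83)/2 × 4 = 133.98
  [5→5.5]: (11.83+9.61)/2 × 0.5 = 5.36
  [5.5→6]: (9.61+7.81)/2 × 0.5 = 4.355
  Sum = 171.275 mg/L·hr
oral solution tail: 7.81/0.415 = 18.819; AUC_ev,0→∞ = 171.275 + 18.819 = 190.094 mg/L·hr
F = (AUC_ev/D_ev)/(AUC_iv/D_iv) = (190.094/7.5)/(128.19/5) = 25.3459/25.638 = 0.9886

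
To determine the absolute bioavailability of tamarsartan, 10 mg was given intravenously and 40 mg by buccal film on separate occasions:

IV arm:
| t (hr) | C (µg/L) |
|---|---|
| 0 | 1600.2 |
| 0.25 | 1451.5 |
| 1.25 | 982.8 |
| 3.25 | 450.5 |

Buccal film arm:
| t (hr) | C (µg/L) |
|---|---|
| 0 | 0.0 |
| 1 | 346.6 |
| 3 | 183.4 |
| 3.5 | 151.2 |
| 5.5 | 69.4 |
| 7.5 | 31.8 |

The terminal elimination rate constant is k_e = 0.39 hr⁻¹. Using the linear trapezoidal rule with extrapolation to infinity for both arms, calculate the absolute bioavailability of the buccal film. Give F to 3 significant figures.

F = 0.0711

Trapezoidal AUC_0→3.25 (IV):
  [0→0.25]: (1600.2+1451.5)/2 × 0.25 = 381.4625
  [0.25→1.25]: (1451.5+982.8)/2 × 1 = 1217.15
  [1.25→3.25]: (982.8+450.5)/2 × 2 = 1433.3
  Sum = 3031.9125 µg/L·hr
IV tail: 450.5/0.39 = 1155.128; AUC_iv,0→∞ = 3031.9125 + 1155.128 = 4187.0405 µg/L·hr
Trapezoidal AUC_0→7.5 (buccal film):
  [0→1]: (0.0+346.6)/2 × 1 = 173.3
  [1→3]: (346.6+183.4)/2 × 2 = 530.0
  [3→3.5]: (183.4+151.2)/2 × 0.5 = 83.65
  [3.5→5.5]: (151.2+69.4)/2 × 2 = 220.6
  [5.5→7.5]: (69.4+31.8)/2 × 2 = 101.2
  Sum = 1108.75 µg/L·hr
buccal film tail: 31.8/0.39 = 81.538; AUC_ev,0→∞ = 1108.75 + 81.538 = 1190.288 µg/L·hr
F = (AUC_ev/D_ev)/(AUC_iv/D_iv) = (1190.288/40)/(4187.0405/10) = 29.7572/418.70405 = 0.0711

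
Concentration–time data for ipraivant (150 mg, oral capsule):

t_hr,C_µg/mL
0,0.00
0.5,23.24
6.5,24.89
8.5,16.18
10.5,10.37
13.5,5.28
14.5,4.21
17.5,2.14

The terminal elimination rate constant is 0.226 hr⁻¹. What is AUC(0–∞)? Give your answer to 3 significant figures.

AUC = 265 µg/mL·hr

Trapezoidal AUC_0→17.5:
  [0→0.5]: (0.00+23.24)/2 × 0.5 = 5.81
  [0.5→6.5]: (23.24+24.89)/2 × 6 = 144.39
  [6.5→8.5]: (24.89+16.18)/2 × 2 = 41.07
  [8.5→10.5]: (16.18+10.37)/2 × 2 = 26.55
  [10.5→13.5]: (10.37+5.28)/2 × 3 = 23.475
  [13.5→14.5]: (5.28+4.21)/2 × 1 = 4.745
  [14.5→17.5]: (4.21+2.14)/2 × 3 = 9.525
  Sum = 255.565 µg/mL·hr
Extrapolated tail: C_last / k_e = 2.14 / 0.226 = 9.469
AUC_0→∞ = 255.565 + 9.469 = 265.034 µg/mL·hr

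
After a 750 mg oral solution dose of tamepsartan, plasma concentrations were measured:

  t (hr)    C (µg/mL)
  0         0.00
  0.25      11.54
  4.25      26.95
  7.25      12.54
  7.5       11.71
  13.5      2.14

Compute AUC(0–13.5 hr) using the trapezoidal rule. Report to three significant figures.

AUC = 182 µg/mL·hr

Trapezoidal AUC_0→13.5:
  [0→0.25]: (0.00+11.54)/2 × 0.25 = 1.4425
  [0.25→4.25]: (11.54+26.95)/2 × 4 = 76.98
  [4.25→7.25]: (26.95+12.54)/2 × 3 = 59.235
  [7.25→7.5]: (12.54+11.71)/2 × 0.25 = 3.03125
  [7.5→13.5]: (11.71+2.14)/2 × 6 = 41.55
  Sum = 182.23875 µg/mL·hr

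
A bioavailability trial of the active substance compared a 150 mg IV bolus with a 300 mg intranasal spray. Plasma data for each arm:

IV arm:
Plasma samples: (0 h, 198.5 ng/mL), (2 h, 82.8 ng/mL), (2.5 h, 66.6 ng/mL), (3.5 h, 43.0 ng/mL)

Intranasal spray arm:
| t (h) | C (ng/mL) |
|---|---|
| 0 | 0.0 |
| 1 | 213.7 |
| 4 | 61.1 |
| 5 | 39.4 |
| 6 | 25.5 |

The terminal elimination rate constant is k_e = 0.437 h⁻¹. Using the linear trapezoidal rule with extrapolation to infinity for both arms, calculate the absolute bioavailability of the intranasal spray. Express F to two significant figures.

Trapezoidal AUC_0→3.5 (IV):
  [0→2]: (198.5+82.8)/2 × 2 = 281.3
  [2→2.5]: (82.8+66.6)/2 × 0.5 = 37.35
  [2.5→3.5]: (66.6+43.0)/2 × 1 = 54.8
  Sum = 373.45 ng/mL·h
IV tail: 43.0/0.437 = 98.398; AUC_iv,0→∞ = 373.45 + 98.398 = 471.848 ng/mL·h
Trapezoidal AUC_0→6 (intranasal spray):
  [0→1]: (0.0+213.7)/2 × 1 = 106.85
  [1→4]: (213.7+61.1)/2 × 3 = 412.2
  [4→5]: (61.1+39.4)/2 × 1 = 50.25
  [5→6]: (39.4+25.5)/2 × 1 = 32.45
  Sum = 601.75 ng/mL·h
intranasal spray tail: 25.5/0.437 = 58.352; AUC_ev,0→∞ = 601.75 + 58.352 = 660.102 ng/mL·h
F = (AUC_ev/D_ev)/(AUC_iv/D_iv) = (660.102/300)/(471.848/150) = 2.20034/3.14565 = 0.6995

F = 0.70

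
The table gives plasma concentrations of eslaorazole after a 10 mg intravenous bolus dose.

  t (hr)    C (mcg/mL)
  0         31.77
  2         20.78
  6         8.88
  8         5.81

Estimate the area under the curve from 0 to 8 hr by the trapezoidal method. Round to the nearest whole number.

AUC = 127 mcg/mL·hr

Trapezoidal AUC_0→8:
  [0→2]: (31.77+20.78)/2 × 2 = 52.55
  [2→6]: (20.78+8.88)/2 × 4 = 59.32
  [6→8]: (8.88+5.81)/2 × 2 = 14.69
  Sum = 126.56 mcg/mL·hr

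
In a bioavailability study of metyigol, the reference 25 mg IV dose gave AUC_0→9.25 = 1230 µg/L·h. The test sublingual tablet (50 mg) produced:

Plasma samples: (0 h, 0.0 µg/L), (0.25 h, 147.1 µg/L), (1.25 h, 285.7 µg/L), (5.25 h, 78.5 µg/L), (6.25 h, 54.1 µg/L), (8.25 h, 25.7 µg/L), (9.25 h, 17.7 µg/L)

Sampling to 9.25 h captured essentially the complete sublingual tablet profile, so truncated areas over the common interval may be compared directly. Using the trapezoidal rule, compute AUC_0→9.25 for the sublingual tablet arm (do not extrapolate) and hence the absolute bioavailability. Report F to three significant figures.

Trapezoidal AUC_0→9.25 (sublingual tablet):
  [0→0.25]: (0.0+147.1)/2 × 0.25 = 18.3875
  [0.25→1.25]: (147.1+285.7)/2 × 1 = 216.4
  [1.25→5.25]: (285.7+78.5)/2 × 4 = 728.4
  [5.25→6.25]: (78.5+54.1)/2 × 1 = 66.3
  [6.25→8.25]: (54.1+25.7)/2 × 2 = 79.8
  [8.25→9.25]: (25.7+17.7)/2 × 1 = 21.7
  Sum = 1130.9875 µg/L·h
F = (AUC_ev/D_ev)/(AUC_iv/D_iv) = (1130.9875/50)/(1230/25) = 22.61975/49.2 = 0.4598

F = 0.460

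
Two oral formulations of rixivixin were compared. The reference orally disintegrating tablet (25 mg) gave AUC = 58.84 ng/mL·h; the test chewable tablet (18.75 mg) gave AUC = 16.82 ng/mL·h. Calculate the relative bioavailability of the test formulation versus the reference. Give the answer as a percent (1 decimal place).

F_rel = 38.1%

F_rel = (AUC_test/D_test) / (AUC_ref/D_ref)
      = (16.82/18.75) / (58.84/25)
      = 0.897067 / 2.3536 = 0.3811 = 38.11%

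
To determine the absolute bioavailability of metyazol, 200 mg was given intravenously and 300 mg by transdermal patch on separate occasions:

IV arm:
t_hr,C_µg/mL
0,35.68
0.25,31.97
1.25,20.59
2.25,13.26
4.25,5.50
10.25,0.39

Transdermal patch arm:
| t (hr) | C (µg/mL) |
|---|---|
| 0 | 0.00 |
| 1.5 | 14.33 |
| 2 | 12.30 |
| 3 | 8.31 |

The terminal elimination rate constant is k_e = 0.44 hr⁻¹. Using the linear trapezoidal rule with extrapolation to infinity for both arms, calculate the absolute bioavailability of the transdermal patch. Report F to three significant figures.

F = 0.349

Trapezoidal AUC_0→10.25 (IV):
  [0→0.25]: (35.68+31.97)/2 × 0.25 = 8.45625
  [0.25→1.25]: (31.97+20.59)/2 × 1 = 26.28
  [1.25→2.25]: (20.59+13.26)/2 × 1 = 16.925
  [2.25→4.25]: (13.26+5.50)/2 × 2 = 18.76
  [4.25→10.25]: (5.50+0.39)/2 × 6 = 17.67
  Sum = 88.09125 µg/mL·hr
IV tail: 0.39/0.44 = 0.886; AUC_iv,0→∞ = 88.09125 + 0.886 = 88.97725 µg/mL·hr
Trapezoidal AUC_0→3 (transdermal patch):
  [0→1.5]: (0.00+14.33)/2 × 1.5 = 10.7475
  [1.5→2]: (14.33+12.30)/2 × 0.5 = 6.6575
  [2→3]: (12.30+8.31)/2 × 1 = 10.305
  Sum = 27.71 µg/mL·hr
transdermal patch tail: 8.31/0.44 = 18.886; AUC_ev,0→∞ = 27.71 + 18.886 = 46.596 µg/mL·hr
F = (AUC_ev/D_ev)/(AUC_iv/D_iv) = (46.596/300)/(88.97725/200) = 0.15532/0.44488625 = 0.3491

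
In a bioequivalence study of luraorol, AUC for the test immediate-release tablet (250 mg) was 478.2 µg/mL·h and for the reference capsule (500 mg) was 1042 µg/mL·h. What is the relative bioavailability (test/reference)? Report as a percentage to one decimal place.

F_rel = (AUC_test/D_test) / (AUC_ref/D_ref)
      = (478.2/250) / (1042/500)
      = 1.9128 / 2.084 = 0.9179 = 91.79%

F_rel = 91.8%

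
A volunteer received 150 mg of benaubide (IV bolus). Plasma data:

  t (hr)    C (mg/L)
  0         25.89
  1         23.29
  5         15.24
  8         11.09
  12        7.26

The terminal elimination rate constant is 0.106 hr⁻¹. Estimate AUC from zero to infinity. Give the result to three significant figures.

AUC = 246 mg/L·hr

Trapezoidal AUC_0→12:
  [0→1]: (25.89+23.29)/2 × 1 = 24.59
  [1→5]: (23.29+15.24)/2 × 4 = 77.06
  [5→8]: (15.24+11.09)/2 × 3 = 39.495
  [8→12]: (11.09+7.26)/2 × 4 = 36.7
  Sum = 177.845 mg/L·hr
Extrapolated tail: C_last / k_e = 7.26 / 0.106 = 68.491
AUC_0→∞ = 177.845 + 68.491 = 246.336 mg/L·hr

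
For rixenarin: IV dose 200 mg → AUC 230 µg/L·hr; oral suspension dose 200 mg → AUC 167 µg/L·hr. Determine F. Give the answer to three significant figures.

F = 0.726

F = (AUC_ev / D_ev) / (AUC_iv / D_iv)
  = (167/200) / (230/200)
  = 0.835 / 1.15 = 0.7261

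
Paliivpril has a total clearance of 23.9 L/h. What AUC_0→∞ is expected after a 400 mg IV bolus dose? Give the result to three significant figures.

AUC = 16.7 mg/L·h

AUC_0→∞ = Dose_iv / CL
        = 400 / 23.9 = 16.7364 mg/L·h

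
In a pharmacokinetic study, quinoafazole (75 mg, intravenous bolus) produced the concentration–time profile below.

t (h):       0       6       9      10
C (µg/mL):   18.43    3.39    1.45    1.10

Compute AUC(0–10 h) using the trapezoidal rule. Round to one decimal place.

Trapezoidal AUC_0→10:
  [0→6]: (18.43+3.39)/2 × 6 = 65.46
  [6→9]: (3.39+1.45)/2 × 3 = 7.26
  [9→10]: (1.45+1.10)/2 × 1 = 1.275
  Sum = 73.995 µg/mL·h

AUC = 74.0 µg/mL·h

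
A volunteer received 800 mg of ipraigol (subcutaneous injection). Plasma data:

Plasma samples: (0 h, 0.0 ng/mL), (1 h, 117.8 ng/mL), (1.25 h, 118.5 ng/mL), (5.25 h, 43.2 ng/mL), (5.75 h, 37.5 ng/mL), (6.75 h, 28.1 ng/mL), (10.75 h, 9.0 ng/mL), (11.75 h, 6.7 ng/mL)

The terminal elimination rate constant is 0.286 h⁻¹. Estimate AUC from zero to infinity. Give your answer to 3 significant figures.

AUC = 570 ng/mL·h

Trapezoidal AUC_0→11.75:
  [0→1]: (0.0+117.8)/2 × 1 = 58.9
  [1→1.25]: (117.8+118.5)/2 × 0.25 = 29.5375
  [1.25→5.25]: (118.5+43.2)/2 × 4 = 323.4
  [5.25→5.75]: (43.2+37.5)/2 × 0.5 = 20.175
  [5.75→6.75]: (37.5+28.1)/2 × 1 = 32.8
  [6.75→10.75]: (28.1+9.0)/2 × 4 = 74.2
  [10.75→11.75]: (9.0+6.7)/2 × 1 = 7.85
  Sum = 546.8625 ng/mL·h
Extrapolated tail: C_last / k_e = 6.7 / 0.286 = 23.427
AUC_0→∞ = 546.8625 + 23.427 = 570.2895 ng/mL·h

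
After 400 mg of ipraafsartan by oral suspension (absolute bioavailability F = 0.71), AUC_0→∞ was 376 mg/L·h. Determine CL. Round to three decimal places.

CL = 0.755 L/h

CL = F × Dose / AUC_0→∞
   = 0.71 × 400 / 376 = 0.755319 L/h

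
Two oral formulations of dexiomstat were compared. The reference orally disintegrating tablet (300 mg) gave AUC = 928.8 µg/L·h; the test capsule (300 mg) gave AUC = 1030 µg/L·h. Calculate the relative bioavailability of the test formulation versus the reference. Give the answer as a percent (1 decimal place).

F_rel = (AUC_test/D_test) / (AUC_ref/D_ref)
      = (1030/300) / (928.8/300)
      = 3.43333 / 3.096 = 1.1090 = 110.90%

F_rel = 110.9%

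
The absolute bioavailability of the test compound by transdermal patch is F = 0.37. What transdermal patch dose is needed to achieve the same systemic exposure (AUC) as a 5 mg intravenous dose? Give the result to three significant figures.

For equal systemic exposure: F × D_ev = D_iv
D_ev = D_iv / F = 5 / 0.37 = 13.5135 mg

D_transdermal = 13.5 mg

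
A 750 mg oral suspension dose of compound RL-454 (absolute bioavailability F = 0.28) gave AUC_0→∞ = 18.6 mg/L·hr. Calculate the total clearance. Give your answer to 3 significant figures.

CL = F × Dose / AUC_0→∞
   = 0.28 × 750 / 18.6 = 11.2903 L/hr

CL = 11.3 L/hr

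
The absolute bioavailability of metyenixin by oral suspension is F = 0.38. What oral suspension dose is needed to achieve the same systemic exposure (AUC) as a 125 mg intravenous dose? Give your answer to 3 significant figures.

For equal systemic exposure: F × D_ev = D_iv
D_ev = D_iv / F = 125 / 0.38 = 328.947 mg

D_oral = 329 mg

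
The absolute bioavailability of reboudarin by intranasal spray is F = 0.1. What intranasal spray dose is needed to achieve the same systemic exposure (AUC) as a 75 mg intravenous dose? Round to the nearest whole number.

For equal systemic exposure: F × D_ev = D_iv
D_ev = D_iv / F = 75 / 0.1 = 750 mg

D_intranasal = 750 mg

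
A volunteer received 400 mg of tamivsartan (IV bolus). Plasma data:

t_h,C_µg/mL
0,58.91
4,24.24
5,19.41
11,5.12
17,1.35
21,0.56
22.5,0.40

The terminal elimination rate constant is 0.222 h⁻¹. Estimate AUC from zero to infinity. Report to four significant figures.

Trapezoidal AUC_0→22.5:
  [0→4]: (58.91+24.24)/2 × 4 = 166.3
  [4→5]: (24.24+19.41)/2 × 1 = 21.825
  [5→11]: (19.41+5.12)/2 × 6 = 73.59
  [11→17]: (5.12+1.35)/2 × 6 = 19.41
  [17→21]: (1.35+0.56)/2 × 4 = 3.82
  [21→22.5]: (0.56+0.40)/2 × 1.5 = 0.72
  Sum = 285.665 µg/mL·h
Extrapolated tail: C_last / k_e = 0.40 / 0.222 = 1.802
AUC_0→∞ = 285.665 + 1.802 = 287.467 µg/mL·h

AUC = 287.5 µg/mL·h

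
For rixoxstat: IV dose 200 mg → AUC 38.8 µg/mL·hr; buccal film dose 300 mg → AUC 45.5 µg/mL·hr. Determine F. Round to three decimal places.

F = 0.782

F = (AUC_ev / D_ev) / (AUC_iv / D_iv)
  = (45.5/300) / (38.8/200)
  = 0.151667 / 0.194 = 0.7818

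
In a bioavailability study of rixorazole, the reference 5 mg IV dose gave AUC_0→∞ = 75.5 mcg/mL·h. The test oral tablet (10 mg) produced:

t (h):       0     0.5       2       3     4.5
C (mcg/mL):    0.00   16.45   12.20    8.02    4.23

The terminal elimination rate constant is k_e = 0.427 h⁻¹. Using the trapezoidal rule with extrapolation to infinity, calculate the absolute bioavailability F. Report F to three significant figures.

F = 0.363

Trapezoidal AUC_0→4.5 (oral tablet):
  [0→0.5]: (0.00+16.45)/2 × 0.5 = 4.1125
  [0.5→2]: (16.45+12.20)/2 × 1.5 = 21.4875
  [2→3]: (12.20+8.02)/2 × 1 = 10.11
  [3→4.5]: (8.02+4.23)/2 × 1.5 = 9.1875
  Sum = 44.8975 mcg/mL·h
Tail: C_last/k_e = 4.23/0.427 = 9.906
AUC_0→∞ (oral tablet) = 44.8975 + 9.906 = 54.8035 mcg/mL·h
F = (AUC_ev/D_ev)/(AUC_iv/D_iv) = (54.8035/10)/(75.5/5) = 5.48035/15.1 = 0.3629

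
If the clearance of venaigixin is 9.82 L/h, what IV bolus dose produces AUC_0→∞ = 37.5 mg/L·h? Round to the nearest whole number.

Dose = 368 mg

Dose_iv = CL × AUC_0→∞
     = 9.82 × 37.5 = 368.25 mg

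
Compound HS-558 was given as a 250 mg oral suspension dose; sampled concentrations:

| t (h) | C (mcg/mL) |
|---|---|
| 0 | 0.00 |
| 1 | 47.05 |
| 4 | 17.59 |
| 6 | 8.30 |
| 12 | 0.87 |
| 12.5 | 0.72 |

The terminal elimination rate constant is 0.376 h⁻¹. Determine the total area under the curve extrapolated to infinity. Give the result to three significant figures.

Trapezoidal AUC_0→12.5:
  [0→1]: (0.00+47.05)/2 × 1 = 23.525
  [1→4]: (47.05+17.59)/2 × 3 = 96.96
  [4→6]: (17.59+8.30)/2 × 2 = 25.89
  [6→12]: (8.30+0.87)/2 × 6 = 27.51
  [12→12.5]: (0.87+0.72)/2 × 0.5 = 0.3975
  Sum = 174.2825 mcg/mL·h
Extrapolated tail: C_last / k_e = 0.72 / 0.376 = 1.915
AUC_0→∞ = 174.2825 + 1.915 = 176.1975 mcg/mL·h

AUC = 176 mcg/mL·h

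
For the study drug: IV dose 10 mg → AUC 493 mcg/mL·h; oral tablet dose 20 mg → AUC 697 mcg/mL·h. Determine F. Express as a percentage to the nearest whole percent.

F = 71%

F = (AUC_ev / D_ev) / (AUC_iv / D_iv)
  = (697/20) / (493/10)
  = 34.85 / 49.3 = 0.7069
  = 70.69%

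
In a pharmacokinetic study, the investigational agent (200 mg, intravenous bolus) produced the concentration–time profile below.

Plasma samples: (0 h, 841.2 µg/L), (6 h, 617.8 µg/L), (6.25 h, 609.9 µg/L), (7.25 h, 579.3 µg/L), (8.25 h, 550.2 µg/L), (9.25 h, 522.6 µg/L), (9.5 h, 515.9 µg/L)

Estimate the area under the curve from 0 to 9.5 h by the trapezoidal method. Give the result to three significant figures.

Trapezoidal AUC_0→9.5:
  [0→6]: (841.2+617.8)/2 × 6 = 4377.0
  [6→6.25]: (617.8+609.9)/2 × 0.25 = 153.4625
  [6.25→7.25]: (609.9+579.3)/2 × 1 = 594.6
  [7.25→8.25]: (579.3+550.2)/2 × 1 = 564.75
  [8.25→9.25]: (550.2+522.6)/2 × 1 = 536.4
  [9.25→9.5]: (522.6+515.9)/2 × 0.25 = 129.8125
  Sum = 6356.025 µg/L·h

AUC = 6360 µg/L·h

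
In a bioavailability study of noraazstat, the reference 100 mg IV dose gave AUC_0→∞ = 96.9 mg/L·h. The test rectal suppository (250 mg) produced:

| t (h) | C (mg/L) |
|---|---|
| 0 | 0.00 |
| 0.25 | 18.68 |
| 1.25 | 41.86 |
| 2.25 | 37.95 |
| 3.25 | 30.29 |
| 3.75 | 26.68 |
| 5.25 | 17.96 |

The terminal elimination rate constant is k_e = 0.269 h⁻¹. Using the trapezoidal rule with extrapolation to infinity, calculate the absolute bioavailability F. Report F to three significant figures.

Trapezoidal AUC_0→5.25 (rectal suppository):
  [0→0.25]: (0.00+18.68)/2 × 0.25 = 2.335
  [0.25→1.25]: (18.68+41.86)/2 × 1 = 30.27
  [1.25→2.25]: (41.86+37.95)/2 × 1 = 39.905
  [2.25→3.25]: (37.95+30.29)/2 × 1 = 34.12
  [3.25→3.75]: (30.29+26.68)/2 × 0.5 = 14.2425
  [3.75→5.25]: (26.68+17.96)/2 × 1.5 = 33.48
  Sum = 154.3525 mg/L·h
Tail: C_last/k_e = 17.96/0.269 = 66.766
AUC_0→∞ (rectal suppository) = 154.3525 + 66.766 = 221.1185 mg/L·h
F = (AUC_ev/D_ev)/(AUC_iv/D_iv) = (221.1185/250)/(96.9/100) = 0.884474/0.969 = 0.9128

F = 0.913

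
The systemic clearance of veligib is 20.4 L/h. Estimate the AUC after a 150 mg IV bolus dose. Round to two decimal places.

AUC_0→∞ = Dose_iv / CL
        = 150 / 20.4 = 7.35294 mg/L·h

AUC = 7.35 mg/L·h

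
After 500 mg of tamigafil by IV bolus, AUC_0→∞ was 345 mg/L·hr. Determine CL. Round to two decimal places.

CL = 1.45 L/hr

CL = Dose_iv / AUC_0→∞
   = 500 / 345 = 1.44928 L/hr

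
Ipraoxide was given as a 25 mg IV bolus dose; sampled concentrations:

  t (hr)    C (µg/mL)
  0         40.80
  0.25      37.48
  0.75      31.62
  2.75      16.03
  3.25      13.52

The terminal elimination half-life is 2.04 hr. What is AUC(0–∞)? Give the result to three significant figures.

Trapezoidal AUC_0→3.25:
  [0→0.25]: (40.80+37.48)/2 × 0.25 = 9.785
  [0.25→0.75]: (37.48+31.62)/2 × 0.5 = 17.275
  [0.75→2.75]: (31.62+16.03)/2 × 2 = 47.65
  [2.75→3.25]: (16.03+13.52)/2 × 0.5 = 7.3875
  Sum = 82.0975 µg/mL·hr
k_e = ln2 / t½ = 0.693147 / 2.04 = 0.3398 hr^-1
Extrapolated tail: C_last / k_e = 13.52 / 0.3398 = 39.788
AUC_0→∞ = 82.0975 + 39.788 = 121.8855 µg/mL·hr

AUC = 122 µg/mL·hr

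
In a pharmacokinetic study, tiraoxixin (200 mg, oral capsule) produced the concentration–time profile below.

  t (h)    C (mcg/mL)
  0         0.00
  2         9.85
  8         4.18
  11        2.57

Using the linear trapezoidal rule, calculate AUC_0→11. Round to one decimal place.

AUC = 62.1 mcg/mL·h

Trapezoidal AUC_0→11:
  [0→2]: (0.00+9.85)/2 × 2 = 9.85
  [2→8]: (9.85+4.18)/2 × 6 = 42.09
  [8→11]: (4.18+2.57)/2 × 3 = 10.125
  Sum = 62.065 mcg/mL·h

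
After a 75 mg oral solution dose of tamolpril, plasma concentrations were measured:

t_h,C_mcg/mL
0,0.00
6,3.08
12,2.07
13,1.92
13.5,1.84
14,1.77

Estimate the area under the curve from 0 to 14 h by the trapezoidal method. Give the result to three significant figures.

Trapezoidal AUC_0→14:
  [0→6]: (0.00+3.08)/2 × 6 = 9.24
  [6→12]: (3.08+2.07)/2 × 6 = 15.45
  [12→13]: (2.07+1.92)/2 × 1 = 1.995
  [13→13.5]: (1.92+1.84)/2 × 0.5 = 0.94
  [13.5→14]: (1.84+1.77)/2 × 0.5 = 0.9025
  Sum = 28.5275 mcg/mL·h

AUC = 28.5 mcg/mL·h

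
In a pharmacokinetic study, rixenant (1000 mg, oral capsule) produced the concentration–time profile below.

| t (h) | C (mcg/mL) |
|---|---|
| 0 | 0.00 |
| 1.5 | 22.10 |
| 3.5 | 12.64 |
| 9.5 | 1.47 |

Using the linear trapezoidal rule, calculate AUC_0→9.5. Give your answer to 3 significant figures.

Trapezoidal AUC_0→9.5:
  [0→1.5]: (0.00+22.10)/2 × 1.5 = 16.575
  [1.5→3.5]: (22.10+12.64)/2 × 2 = 34.74
  [3.5→9.5]: (12.64+1.47)/2 × 6 = 42.33
  Sum = 93.645 mcg/mL·h

AUC = 93.6 mcg/mL·h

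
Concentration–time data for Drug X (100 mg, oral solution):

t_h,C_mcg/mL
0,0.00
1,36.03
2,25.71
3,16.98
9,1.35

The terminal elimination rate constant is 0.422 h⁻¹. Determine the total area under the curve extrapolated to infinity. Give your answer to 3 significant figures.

Trapezoidal AUC_0→9:
  [0→1]: (0.00+36.03)/2 × 1 = 18.015
  [1→2]: (36.03+25.71)/2 × 1 = 30.87
  [2→3]: (25.71+16.98)/2 × 1 = 21.345
  [3→9]: (16.98+1.35)/2 × 6 = 54.99
  Sum = 125.22 mcg/mL·h
Extrapolated tail: C_last / k_e = 1.35 / 0.422 = 3.199
AUC_0→∞ = 125.22 + 3.199 = 128.419 mcg/mL·h

AUC = 128 mcg/mL·h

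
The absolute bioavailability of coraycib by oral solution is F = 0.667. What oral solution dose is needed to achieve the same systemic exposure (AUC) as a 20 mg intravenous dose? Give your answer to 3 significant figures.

For equal systemic exposure: F × D_ev = D_iv
D_ev = D_iv / F = 20 / 0.667 = 29.985 mg

D_oral = 30.0 mg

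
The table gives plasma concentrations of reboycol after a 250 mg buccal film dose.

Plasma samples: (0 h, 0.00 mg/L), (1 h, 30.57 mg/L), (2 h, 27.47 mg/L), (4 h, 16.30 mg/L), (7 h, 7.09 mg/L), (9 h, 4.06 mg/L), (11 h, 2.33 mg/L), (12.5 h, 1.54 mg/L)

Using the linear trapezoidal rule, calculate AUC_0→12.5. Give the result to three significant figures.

Trapezoidal AUC_0→12.5:
  [0→1]: (0.00+30.57)/2 × 1 = 15.285
  [1→2]: (30.57+27.47)/2 × 1 = 29.02
  [2→4]: (27.47+16.30)/2 × 2 = 43.77
  [4→7]: (16.30+7.09)/2 × 3 = 35.085
  [7→9]: (7.09+4.06)/2 × 2 = 11.15
  [9→11]: (4.06+2.33)/2 × 2 = 6.39
  [11→12.5]: (2.33+1.54)/2 × 1.5 = 2.9025
  Sum = 143.6025 mg/L·h

AUC = 144 mg/L·h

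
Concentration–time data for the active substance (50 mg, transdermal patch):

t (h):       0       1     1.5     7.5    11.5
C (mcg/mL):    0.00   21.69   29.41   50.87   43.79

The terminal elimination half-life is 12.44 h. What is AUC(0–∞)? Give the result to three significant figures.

AUC = 1240 mcg/mL·h

Trapezoidal AUC_0→11.5:
  [0→1]: (0.00+21.69)/2 × 1 = 10.845
  [1→1.5]: (21.69+29.41)/2 × 0.5 = 12.775
  [1.5→7.5]: (29.41+50.87)/2 × 6 = 240.84
  [7.5→11.5]: (50.87+43.79)/2 × 4 = 189.32
  Sum = 453.78 mcg/mL·h
k_e = ln2 / t½ = 0.693147 / 12.44 = 0.0557 h^-1
Extrapolated tail: C_last / k_e = 43.79 / 0.0557 = 786.176
AUC_0→∞ = 453.78 + 786.176 = 1239.956 mcg/mL·h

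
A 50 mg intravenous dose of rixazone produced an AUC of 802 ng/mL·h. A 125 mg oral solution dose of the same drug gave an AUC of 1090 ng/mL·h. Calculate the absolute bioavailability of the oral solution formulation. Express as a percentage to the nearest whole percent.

F = (AUC_ev / D_ev) / (AUC_iv / D_iv)
  = (1090/125) / (802/50)
  = 8.72 / 16.04 = 0.5436
  = 54.36%

F = 54%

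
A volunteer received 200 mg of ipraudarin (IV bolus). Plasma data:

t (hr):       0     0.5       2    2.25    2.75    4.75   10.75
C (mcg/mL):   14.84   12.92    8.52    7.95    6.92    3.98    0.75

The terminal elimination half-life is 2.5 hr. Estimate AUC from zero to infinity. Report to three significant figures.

Trapezoidal AUC_0→10.75:
  [0→0.5]: (14.84+12.92)/2 × 0.5 = 6.94
  [0.5→2]: (12.92+8.52)/2 × 1.5 = 16.08
  [2→2.25]: (8.52+7.95)/2 × 0.25 = 2.05875
  [2.25→2.75]: (7.95+6.92)/2 × 0.5 = 3.7175
  [2.75→4.75]: (6.92+3.98)/2 × 2 = 10.9
  [4.75→10.75]: (3.98+0.75)/2 × 6 = 14.19
  Sum = 53.88625 mcg/mL·hr
k_e = ln2 / t½ = 0.693147 / 2.5 = 0.2773 hr^-1
Extrapolated tail: C_last / k_e = 0.75 / 0.2773 = 2.705
AUC_0→∞ = 53.88625 + 2.705 = 56.59125 mcg/mL·hr

AUC = 56.6 mcg/mL·hr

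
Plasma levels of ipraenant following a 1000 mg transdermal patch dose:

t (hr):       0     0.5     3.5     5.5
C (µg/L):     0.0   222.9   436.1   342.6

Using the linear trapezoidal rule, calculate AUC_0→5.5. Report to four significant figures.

Trapezoidal AUC_0→5.5:
  [0→0.5]: (0.0+222.9)/2 × 0.5 = 55.725
  [0.5→3.5]: (222.9+436.1)/2 × 3 = 988.5
  [3.5→5.5]: (436.1+342.6)/2 × 2 = 778.7
  Sum = 1822.925 µg/L·hr

AUC = 1823 µg/L·hr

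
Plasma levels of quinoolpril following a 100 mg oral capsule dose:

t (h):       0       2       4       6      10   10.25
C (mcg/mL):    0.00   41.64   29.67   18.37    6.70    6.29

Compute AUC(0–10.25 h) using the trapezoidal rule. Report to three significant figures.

Trapezoidal AUC_0→10.25:
  [0→2]: (0.00+41.64)/2 × 2 = 41.64
  [2→4]: (41.64+29.67)/2 × 2 = 71.31
  [4→6]: (29.67+18.37)/2 × 2 = 48.04
  [6→10]: (18.37+6.70)/2 × 4 = 50.14
  [10→10.25]: (6.70+6.29)/2 × 0.25 = 1.62375
  Sum = 212.75375 mcg/mL·h

AUC = 213 mcg/mL·h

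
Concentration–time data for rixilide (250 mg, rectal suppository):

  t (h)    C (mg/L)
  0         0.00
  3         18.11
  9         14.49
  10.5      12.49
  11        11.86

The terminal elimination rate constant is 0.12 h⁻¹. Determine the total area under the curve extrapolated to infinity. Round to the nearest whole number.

Trapezoidal AUC_0→11:
  [0→3]: (0.00+18.11)/2 × 3 = 27.165
  [3→9]: (18.11+14.49)/2 × 6 = 97.8
  [9→10.5]: (14.49+12.49)/2 × 1.5 = 20.235
  [10.5→11]: (12.49+11.86)/2 × 0.5 = 6.0875
  Sum = 151.2875 mg/L·h
Extrapolated tail: C_last / k_e = 11.86 / 0.12 = 98.833
AUC_0→∞ = 151.2875 + 98.833 = 250.1205 mg/L·h

AUC = 250 mg/L·h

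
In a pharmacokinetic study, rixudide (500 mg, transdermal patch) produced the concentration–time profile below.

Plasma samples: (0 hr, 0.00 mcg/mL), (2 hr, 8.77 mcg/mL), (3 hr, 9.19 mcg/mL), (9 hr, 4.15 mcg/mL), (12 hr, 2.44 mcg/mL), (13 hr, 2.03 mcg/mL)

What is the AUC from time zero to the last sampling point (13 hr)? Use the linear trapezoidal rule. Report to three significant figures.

AUC = 69.9 mcg/mL·hr

Trapezoidal AUC_0→13:
  [0→2]: (0.00+8.77)/2 × 2 = 8.77
  [2→3]: (8.77+9.19)/2 × 1 = 8.98
  [3→9]: (9.19+4.15)/2 × 6 = 40.02
  [9→12]: (4.15+2.44)/2 × 3 = 9.885
  [12→13]: (2.44+2.03)/2 × 1 = 2.235
  Sum = 69.89 mcg/mL·hr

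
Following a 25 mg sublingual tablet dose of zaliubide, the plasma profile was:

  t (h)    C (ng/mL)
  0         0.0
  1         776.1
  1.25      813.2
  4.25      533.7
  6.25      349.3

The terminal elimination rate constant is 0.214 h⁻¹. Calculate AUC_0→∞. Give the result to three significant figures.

Trapezoidal AUC_0→6.25:
  [0→1]: (0.0+776.1)/2 × 1 = 388.05
  [1→1.25]: (776.1+813.2)/2 × 0.25 = 198.6625
  [1.25→4.25]: (813.2+533.7)/2 × 3 = 2020.35
  [4.25→6.25]: (533.7+349.3)/2 × 2 = 883.0
  Sum = 3490.0625 ng/mL·h
Extrapolated tail: C_last / k_e = 349.3 / 0.214 = 1632.243
AUC_0→∞ = 3490.0625 + 1632.243 = 5122.3055 ng/mL·h

AUC = 5120 ng/mL·h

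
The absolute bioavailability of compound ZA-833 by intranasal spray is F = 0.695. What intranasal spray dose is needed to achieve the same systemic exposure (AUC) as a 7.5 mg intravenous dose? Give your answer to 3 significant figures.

D_intranasal = 10.8 mg

For equal systemic exposure: F × D_ev = D_iv
D_ev = D_iv / F = 7.5 / 0.695 = 10.7914 mg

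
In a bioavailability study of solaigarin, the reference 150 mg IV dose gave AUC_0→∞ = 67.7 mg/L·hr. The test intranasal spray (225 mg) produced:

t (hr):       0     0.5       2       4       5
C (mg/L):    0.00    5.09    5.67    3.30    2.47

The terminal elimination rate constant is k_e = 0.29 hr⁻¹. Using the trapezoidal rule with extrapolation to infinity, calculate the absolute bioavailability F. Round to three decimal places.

F = 0.293

Trapezoidal AUC_0→5 (intranasal spray):
  [0→0.5]: (0.00+5.09)/2 × 0.5 = 1.2725
  [0.5→2]: (5.09+5.67)/2 × 1.5 = 8.07
  [2→4]: (5.67+3.30)/2 × 2 = 8.97
  [4→5]: (3.30+2.47)/2 × 1 = 2.885
  Sum = 21.1975 mg/L·hr
Tail: C_last/k_e = 2.47/0.29 = 8.517
AUC_0→∞ (intranasal spray) = 21.1975 + 8.517 = 29.7145 mg/L·hr
F = (AUC_ev/D_ev)/(AUC_iv/D_iv) = (29.7145/225)/(67.7/150) = 0.132064/0.451333 = 0.2926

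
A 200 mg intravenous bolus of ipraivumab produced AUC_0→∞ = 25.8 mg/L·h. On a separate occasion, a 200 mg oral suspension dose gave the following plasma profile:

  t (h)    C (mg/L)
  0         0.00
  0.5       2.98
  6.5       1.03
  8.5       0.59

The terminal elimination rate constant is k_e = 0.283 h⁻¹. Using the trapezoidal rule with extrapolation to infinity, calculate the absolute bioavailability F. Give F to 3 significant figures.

F = 0.639

Trapezoidal AUC_0→8.5 (oral suspension):
  [0→0.5]: (0.00+2.98)/2 × 0.5 = 0.745
  [0.5→6.5]: (2.98+1.03)/2 × 6 = 12.03
  [6.5→8.5]: (1.03+0.59)/2 × 2 = 1.62
  Sum = 14.395 mg/L·h
Tail: C_last/k_e = 0.59/0.283 = 2.085
AUC_0→∞ (oral suspension) = 14.395 + 2.085 = 16.48 mg/L·h
F = (AUC_ev/D_ev)/(AUC_iv/D_iv) = (16.48/200)/(25.8/200) = 0.0824/0.129 = 0.6388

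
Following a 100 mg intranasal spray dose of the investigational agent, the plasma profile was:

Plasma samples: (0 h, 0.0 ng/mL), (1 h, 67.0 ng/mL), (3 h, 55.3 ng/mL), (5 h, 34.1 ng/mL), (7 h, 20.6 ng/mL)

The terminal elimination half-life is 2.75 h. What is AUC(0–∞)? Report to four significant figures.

Trapezoidal AUC_0→7:
  [0→1]: (0.0+67.0)/2 × 1 = 33.5
  [1→3]: (67.0+55.3)/2 × 2 = 122.3
  [3→5]: (55.3+34.1)/2 × 2 = 89.4
  [5→7]: (34.1+20.6)/2 × 2 = 54.7
  Sum = 299.9 ng/mL·h
k_e = ln2 / t½ = 0.693147 / 2.75 = 0.2521 h^-1
Extrapolated tail: C_last / k_e = 20.6 / 0.2521 = 81.714
AUC_0→∞ = 299.9 + 81.714 = 381.614 ng/mL·h

AUC = 381.6 ng/mL·h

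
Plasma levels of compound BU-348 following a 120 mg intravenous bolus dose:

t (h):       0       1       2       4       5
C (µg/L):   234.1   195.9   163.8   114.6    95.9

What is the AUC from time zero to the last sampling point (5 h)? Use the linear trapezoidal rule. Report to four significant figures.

Trapezoidal AUC_0→5:
  [0→1]: (234.1+195.9)/2 × 1 = 215.0
  [1→2]: (195.9+163.8)/2 × 1 = 179.85
  [2→4]: (163.8+114.6)/2 × 2 = 278.4
  [4→5]: (114.6+95.9)/2 × 1 = 105.25
  Sum = 778.5 µg/L·h

AUC = 778.5 µg/L·h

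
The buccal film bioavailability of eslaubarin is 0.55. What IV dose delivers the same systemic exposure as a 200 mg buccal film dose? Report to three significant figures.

Systemic exposure from an extravascular dose = F × D_ev, so the equivalent IV dose is F × D_ev.
D_iv = F × D_ev = 0.55 × 200 = 110 mg

D_iv = 110 mg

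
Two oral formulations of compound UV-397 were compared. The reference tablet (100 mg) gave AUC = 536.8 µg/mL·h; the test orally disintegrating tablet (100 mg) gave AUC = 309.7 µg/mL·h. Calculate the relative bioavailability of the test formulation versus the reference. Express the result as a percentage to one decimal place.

F_rel = (AUC_test/D_test) / (AUC_ref/D_ref)
      = (309.7/100) / (536.8/100)
      = 3.097 / 5.368 = 0.5769 = 57.69%

F_rel = 57.7%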